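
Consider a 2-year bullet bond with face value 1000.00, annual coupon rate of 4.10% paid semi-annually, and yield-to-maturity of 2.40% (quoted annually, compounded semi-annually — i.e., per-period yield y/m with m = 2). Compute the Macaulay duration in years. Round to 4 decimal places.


Coupon per period c = face * coupon_rate / m = 20.500000
Periods per year m = 2; per-period yield y/m = 0.012000
Number of cashflows N = 4
Cashflows (t years, CF_t, discount factor 1/(1+y/m)^(m*t), PV):
  t = 0.5000: CF_t = 20.500000, DF = 0.988142, PV = 20.256917
  t = 1.0000: CF_t = 20.500000, DF = 0.976425, PV = 20.016716
  t = 1.5000: CF_t = 20.500000, DF = 0.964847, PV = 19.779364
  t = 2.0000: CF_t = 1020.500000, DF = 0.953406, PV = 972.950978
Price P = sum_t PV_t = 1033.003976
Macaulay numerator sum_t t * PV_t:
  t * PV_t at t = 0.5000: 10.128458
  t * PV_t at t = 1.0000: 20.016716
  t * PV_t at t = 1.5000: 29.669046
  t * PV_t at t = 2.0000: 1945.901956
Macaulay duration D = (sum_t t * PV_t) / P = 2005.716177 / 1033.003976 = 1.941635

Answer: Macaulay duration = 1.9416 years


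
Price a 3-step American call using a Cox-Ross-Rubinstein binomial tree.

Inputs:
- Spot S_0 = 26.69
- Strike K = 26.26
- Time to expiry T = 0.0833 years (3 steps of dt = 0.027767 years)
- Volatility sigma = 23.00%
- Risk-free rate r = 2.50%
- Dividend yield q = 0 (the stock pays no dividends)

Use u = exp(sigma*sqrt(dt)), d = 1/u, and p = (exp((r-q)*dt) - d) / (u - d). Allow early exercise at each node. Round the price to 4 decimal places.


dt = T/N = 0.027767
u = exp(sigma*sqrt(dt)) = 1.039070; d = 1/u = 0.962399
p = (exp((r-q)*dt) - d) / (u - d) = 0.499477
Discount per step: exp(-r*dt) = 0.999306
Stock lattice S(k, i) with i counting down-moves:
  k=0: S(0,0) = 26.6900
  k=1: S(1,0) = 27.7328; S(1,1) = 25.6864
  k=2: S(2,0) = 28.8163; S(2,1) = 26.6900; S(2,2) = 24.7206
  k=3: S(3,0) = 29.9421; S(3,1) = 27.7328; S(3,2) = 25.6864; S(3,3) = 23.7911
Terminal payoffs V(N, i) = max(S_T - K, 0):
  V(3,0) = 3.682113; V(3,1) = 1.472767; V(3,2) = 0.000000; V(3,3) = 0.000000
Backward induction: V(k, i) = exp(-r*dt) * [p * V(k+1, i) + (1-p) * V(k+1, i+1)]; then take max(V_cont, immediate exercise) for American.
  V(2,0) = exp(-r*dt) * [p*3.682113 + (1-p)*1.472767] = 2.574496; exercise = 2.556274; V(2,0) = max -> 2.574496
  V(2,1) = exp(-r*dt) * [p*1.472767 + (1-p)*0.000000] = 0.735102; exercise = 0.430000; V(2,1) = max -> 0.735102
  V(2,2) = exp(-r*dt) * [p*0.000000 + (1-p)*0.000000] = 0.000000; exercise = 0.000000; V(2,2) = max -> 0.000000
  V(1,0) = exp(-r*dt) * [p*2.574496 + (1-p)*0.735102] = 1.652689; exercise = 1.472767; V(1,0) = max -> 1.652689
  V(1,1) = exp(-r*dt) * [p*0.735102 + (1-p)*0.000000] = 0.366912; exercise = 0.000000; V(1,1) = max -> 0.366912
  V(0,0) = exp(-r*dt) * [p*1.652689 + (1-p)*0.366912] = 1.008428; exercise = 0.430000; V(0,0) = max -> 1.008428

Answer: Price = V(0,0) = 1.0084


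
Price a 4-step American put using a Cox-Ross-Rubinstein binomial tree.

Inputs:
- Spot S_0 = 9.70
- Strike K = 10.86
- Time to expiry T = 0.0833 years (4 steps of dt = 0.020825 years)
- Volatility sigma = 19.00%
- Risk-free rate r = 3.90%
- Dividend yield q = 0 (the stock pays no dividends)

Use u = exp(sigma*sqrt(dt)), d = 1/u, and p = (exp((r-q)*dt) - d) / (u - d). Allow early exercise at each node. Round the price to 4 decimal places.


dt = T/N = 0.020825
u = exp(sigma*sqrt(dt)) = 1.027798; d = 1/u = 0.972954
p = (exp((r-q)*dt) - d) / (u - d) = 0.507961
Discount per step: exp(-r*dt) = 0.999188
Stock lattice S(k, i) with i counting down-moves:
  k=0: S(0,0) = 9.7000
  k=1: S(1,0) = 9.9696; S(1,1) = 9.4377
  k=2: S(2,0) = 10.2468; S(2,1) = 9.7000; S(2,2) = 9.1824
  k=3: S(3,0) = 10.5316; S(3,1) = 9.9696; S(3,2) = 9.4377; S(3,3) = 8.9341
  k=4: S(4,0) = 10.8244; S(4,1) = 10.2468; S(4,2) = 9.7000; S(4,3) = 9.1824; S(4,4) = 8.6924
Terminal payoffs V(N, i) = max(K - S_T, 0):
  V(4,0) = 0.035625; V(4,1) = 0.613223; V(4,2) = 1.160000; V(4,3) = 1.677600; V(4,4) = 2.167581
Backward induction: V(k, i) = exp(-r*dt) * [p * V(k+1, i) + (1-p) * V(k+1, i+1)]; then take max(V_cont, immediate exercise) for American.
  V(3,0) = exp(-r*dt) * [p*0.035625 + (1-p)*0.613223] = 0.319567; exercise = 0.328383; V(3,0) = max -> 0.328383
  V(3,1) = exp(-r*dt) * [p*0.613223 + (1-p)*1.160000] = 0.881543; exercise = 0.890359; V(3,1) = max -> 0.890359
  V(3,2) = exp(-r*dt) * [p*1.160000 + (1-p)*1.677600] = 1.413531; exercise = 1.422348; V(3,2) = max -> 1.422348
  V(3,3) = exp(-r*dt) * [p*1.677600 + (1-p)*2.167581] = 1.917132; exercise = 1.925949; V(3,3) = max -> 1.925949
  V(2,0) = exp(-r*dt) * [p*0.328383 + (1-p)*0.890359] = 0.604407; exercise = 0.613223; V(2,0) = max -> 0.613223
  V(2,1) = exp(-r*dt) * [p*0.890359 + (1-p)*1.422348] = 1.151183; exercise = 1.160000; V(2,1) = max -> 1.160000
  V(2,2) = exp(-r*dt) * [p*1.422348 + (1-p)*1.925949] = 1.668784; exercise = 1.677600; V(2,2) = max -> 1.677600
  V(1,0) = exp(-r*dt) * [p*0.613223 + (1-p)*1.160000] = 0.881543; exercise = 0.890359; V(1,0) = max -> 0.890359
  V(1,1) = exp(-r*dt) * [p*1.160000 + (1-p)*1.677600] = 1.413531; exercise = 1.422348; V(1,1) = max -> 1.422348
  V(0,0) = exp(-r*dt) * [p*0.890359 + (1-p)*1.422348] = 1.151183; exercise = 1.160000; V(0,0) = max -> 1.160000

Answer: Price = V(0,0) = 1.1600


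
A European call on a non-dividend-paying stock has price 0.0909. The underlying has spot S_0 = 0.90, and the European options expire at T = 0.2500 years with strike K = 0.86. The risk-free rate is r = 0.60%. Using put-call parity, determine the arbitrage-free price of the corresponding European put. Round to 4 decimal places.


Put-call parity: C - P = S_0 * exp(-qT) - K * exp(-rT).
S_0 * exp(-qT) = 0.9000 * 1.00000000 = 0.90000000
K * exp(-rT) = 0.8600 * 0.99850112 = 0.85871097
P = C - S*exp(-qT) + K*exp(-rT)
P = 0.0909 - 0.90000000 + 0.85871097 = 0.0496

Answer: Put price = 0.0496


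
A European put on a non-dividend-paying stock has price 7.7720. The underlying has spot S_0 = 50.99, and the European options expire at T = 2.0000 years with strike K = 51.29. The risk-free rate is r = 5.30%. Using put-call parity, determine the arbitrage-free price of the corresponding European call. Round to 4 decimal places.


Put-call parity: C - P = S_0 * exp(-qT) - K * exp(-rT).
S_0 * exp(-qT) = 50.9900 * 1.00000000 = 50.99000000
K * exp(-rT) = 51.2900 * 0.89942465 = 46.13149020
C = P + S*exp(-qT) - K*exp(-rT)
C = 7.7720 + 50.99000000 - 46.13149020 = 12.6305

Answer: Call price = 12.6305


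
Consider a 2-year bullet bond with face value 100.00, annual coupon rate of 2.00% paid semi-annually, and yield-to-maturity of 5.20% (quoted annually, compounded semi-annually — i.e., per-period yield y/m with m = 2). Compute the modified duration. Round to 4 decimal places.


Coupon per period c = face * coupon_rate / m = 1.000000
Periods per year m = 2; per-period yield y/m = 0.026000
Number of cashflows N = 4
Cashflows (t years, CF_t, discount factor 1/(1+y/m)^(m*t), PV):
  t = 0.5000: CF_t = 1.000000, DF = 0.974659, PV = 0.974659
  t = 1.0000: CF_t = 1.000000, DF = 0.949960, PV = 0.949960
  t = 1.5000: CF_t = 1.000000, DF = 0.925887, PV = 0.925887
  t = 2.0000: CF_t = 101.000000, DF = 0.902424, PV = 91.144807
Price P = sum_t PV_t = 93.995313
First compute Macaulay numerator sum_t t * PV_t:
  t * PV_t at t = 0.5000: 0.487329
  t * PV_t at t = 1.0000: 0.949960
  t * PV_t at t = 1.5000: 1.388830
  t * PV_t at t = 2.0000: 182.289614
Macaulay duration D = 185.115734 / 93.995313 = 1.969415
Modified duration = D / (1 + y/m) = 1.969415 / (1 + 0.026000) = 1.919507

Answer: Modified duration = 1.9195


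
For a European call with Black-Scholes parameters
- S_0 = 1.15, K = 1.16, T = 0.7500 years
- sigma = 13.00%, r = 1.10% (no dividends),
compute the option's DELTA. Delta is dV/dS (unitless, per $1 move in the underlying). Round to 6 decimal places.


d1 = 0.0526671107; d2 = -0.0599161918
phi(d1) = 0.3983893660; exp(-qT) = 1.0000000000; exp(-rT) = 0.9917839379
N(d1) = 0.5210014278
Delta = exp(-qT) * N(d1) = 1.0000000000 * 0.5210014278 = 0.521001

Answer: Delta = 0.521001


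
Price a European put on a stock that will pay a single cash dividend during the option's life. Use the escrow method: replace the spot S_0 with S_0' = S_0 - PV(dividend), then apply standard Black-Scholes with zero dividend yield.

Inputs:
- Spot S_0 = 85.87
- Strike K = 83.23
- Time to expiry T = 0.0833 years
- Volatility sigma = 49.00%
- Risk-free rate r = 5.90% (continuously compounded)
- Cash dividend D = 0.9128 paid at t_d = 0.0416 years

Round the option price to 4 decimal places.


PV(D) = D * exp(-r * t_d) = 0.9128 * 0.99754861 = 0.91056237
S_0' = S_0 - PV(D) = 85.8700 - 0.91056237 = 84.95943763
d1 = (ln(S_0'/K) + (r + sigma^2/2)*T) / (sigma*sqrt(T)) = 0.25088609
d2 = d1 - sigma*sqrt(T) = 0.10946356
exp(-rT) = 0.99509736
N(-d1) = 0.40095109; N(-d2) = 0.45641741
P = K * exp(-rT) * N(-d2) - S_0' * N(-d1) = 83.2300 * 0.99509736 * 0.45641741 - 84.95943763 * 0.40095109 = 3.7368

Answer: Price = 3.7368


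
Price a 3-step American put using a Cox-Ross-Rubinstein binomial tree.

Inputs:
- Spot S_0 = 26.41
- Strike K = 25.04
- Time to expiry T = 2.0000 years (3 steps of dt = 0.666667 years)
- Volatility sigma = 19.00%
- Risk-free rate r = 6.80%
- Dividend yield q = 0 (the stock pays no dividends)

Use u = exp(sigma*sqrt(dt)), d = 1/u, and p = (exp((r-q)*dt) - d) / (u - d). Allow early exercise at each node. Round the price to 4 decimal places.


dt = T/N = 0.666667
u = exp(sigma*sqrt(dt)) = 1.167815; d = 1/u = 0.856300
p = (exp((r-q)*dt) - d) / (u - d) = 0.610168
Discount per step: exp(-r*dt) = 0.955679
Stock lattice S(k, i) with i counting down-moves:
  k=0: S(0,0) = 26.4100
  k=1: S(1,0) = 30.8420; S(1,1) = 22.6149
  k=2: S(2,0) = 36.0177; S(2,1) = 26.4100; S(2,2) = 19.3651
  k=3: S(3,0) = 42.0620; S(3,1) = 30.8420; S(3,2) = 22.6149; S(3,3) = 16.5824
Terminal payoffs V(N, i) = max(K - S_T, 0):
  V(3,0) = 0.000000; V(3,1) = 0.000000; V(3,2) = 2.425114; V(3,3) = 8.457637
Backward induction: V(k, i) = exp(-r*dt) * [p * V(k+1, i) + (1-p) * V(k+1, i+1)]; then take max(V_cont, immediate exercise) for American.
  V(2,0) = exp(-r*dt) * [p*0.000000 + (1-p)*0.000000] = 0.000000; exercise = 0.000000; V(2,0) = max -> 0.000000
  V(2,1) = exp(-r*dt) * [p*0.000000 + (1-p)*2.425114] = 0.903485; exercise = 0.000000; V(2,1) = max -> 0.903485
  V(2,2) = exp(-r*dt) * [p*2.425114 + (1-p)*8.457637] = 4.565069; exercise = 5.674870; V(2,2) = max -> 5.674870
  V(1,0) = exp(-r*dt) * [p*0.000000 + (1-p)*0.903485] = 0.336597; exercise = 0.000000; V(1,0) = max -> 0.336597
  V(1,1) = exp(-r*dt) * [p*0.903485 + (1-p)*5.674870] = 2.641039; exercise = 2.425114; V(1,1) = max -> 2.641039
  V(0,0) = exp(-r*dt) * [p*0.336597 + (1-p)*2.641039] = 1.180207; exercise = 0.000000; V(0,0) = max -> 1.180207

Answer: Price = V(0,0) = 1.1802


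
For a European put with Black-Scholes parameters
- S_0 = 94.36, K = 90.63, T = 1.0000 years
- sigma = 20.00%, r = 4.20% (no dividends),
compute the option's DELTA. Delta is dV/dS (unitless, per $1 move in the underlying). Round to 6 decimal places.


Answer: Delta = -0.304445

Derivation:
d1 = 0.5116598524; d2 = 0.3116598524
phi(d1) = 0.3499949912; exp(-qT) = 1.0000000000; exp(-rT) = 0.9588697806
N(-d1) = 0.3044445444
Delta = -exp(-qT) * N(-d1) = -1.0000000000 * 0.3044445444 = -0.304445


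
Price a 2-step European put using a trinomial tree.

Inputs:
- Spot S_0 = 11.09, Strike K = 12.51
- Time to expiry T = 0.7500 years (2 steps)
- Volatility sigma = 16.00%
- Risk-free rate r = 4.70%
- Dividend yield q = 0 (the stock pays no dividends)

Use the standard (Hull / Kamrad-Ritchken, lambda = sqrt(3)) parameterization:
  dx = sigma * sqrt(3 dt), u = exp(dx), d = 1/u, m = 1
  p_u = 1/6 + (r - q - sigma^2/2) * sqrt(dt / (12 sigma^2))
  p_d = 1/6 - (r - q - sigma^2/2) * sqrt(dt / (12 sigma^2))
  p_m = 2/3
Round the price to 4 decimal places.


Answer: Price = V(0,0) = 1.2782

Derivation:
dt = T/N = 0.375000; dx = sigma*sqrt(3*dt) = 0.169706
u = exp(dx) = 1.184956; d = 1/u = 0.843913
p_u = 0.204453, p_m = 0.666667, p_d = 0.128881
Discount per step: exp(-r*dt) = 0.982529
Stock lattice S(k, j) with j the centered position index:
  k=0: S(0,+0) = 11.0900
  k=1: S(1,-1) = 9.3590; S(1,+0) = 11.0900; S(1,+1) = 13.1412
  k=2: S(2,-2) = 7.8982; S(2,-1) = 9.3590; S(2,+0) = 11.0900; S(2,+1) = 13.1412; S(2,+2) = 15.5717
Terminal payoffs V(N, j) = max(K - S_T, 0):
  V(2,-2) = 4.611818; V(2,-1) = 3.151003; V(2,+0) = 1.420000; V(2,+1) = 0.000000; V(2,+2) = 0.000000
Backward induction: V(k, j) = exp(-r*dt) * [p_u * V(k+1, j+1) + p_m * V(k+1, j) + p_d * V(k+1, j-1)]
  V(1,-1) = exp(-r*dt) * [p_u*1.420000 + p_m*3.151003 + p_d*4.611818] = 2.933209
  V(1,+0) = exp(-r*dt) * [p_u*0.000000 + p_m*1.420000 + p_d*3.151003] = 1.329136
  V(1,+1) = exp(-r*dt) * [p_u*0.000000 + p_m*0.000000 + p_d*1.420000] = 0.179813
  V(0,+0) = exp(-r*dt) * [p_u*0.179813 + p_m*1.329136 + p_d*2.933209] = 1.278161


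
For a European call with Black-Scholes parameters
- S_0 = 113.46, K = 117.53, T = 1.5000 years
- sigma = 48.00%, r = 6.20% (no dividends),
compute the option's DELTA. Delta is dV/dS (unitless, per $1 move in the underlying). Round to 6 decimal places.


d1 = 0.3921849650; d2 = -0.1956925733
phi(d1) = 0.3694118781; exp(-qT) = 1.0000000000; exp(-rT) = 0.9111935003
N(d1) = 0.6525392238
Delta = exp(-qT) * N(d1) = 1.0000000000 * 0.6525392238 = 0.652539

Answer: Delta = 0.652539


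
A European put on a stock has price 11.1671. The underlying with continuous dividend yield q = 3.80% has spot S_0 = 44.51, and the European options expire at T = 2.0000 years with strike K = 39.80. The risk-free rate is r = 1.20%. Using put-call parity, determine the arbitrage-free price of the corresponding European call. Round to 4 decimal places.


Put-call parity: C - P = S_0 * exp(-qT) - K * exp(-rT).
S_0 * exp(-qT) = 44.5100 * 0.92681621 = 41.25258935
K * exp(-rT) = 39.8000 * 0.97628571 = 38.85617125
C = P + S*exp(-qT) - K*exp(-rT)
C = 11.1671 + 41.25258935 - 38.85617125 = 13.5635

Answer: Call price = 13.5635


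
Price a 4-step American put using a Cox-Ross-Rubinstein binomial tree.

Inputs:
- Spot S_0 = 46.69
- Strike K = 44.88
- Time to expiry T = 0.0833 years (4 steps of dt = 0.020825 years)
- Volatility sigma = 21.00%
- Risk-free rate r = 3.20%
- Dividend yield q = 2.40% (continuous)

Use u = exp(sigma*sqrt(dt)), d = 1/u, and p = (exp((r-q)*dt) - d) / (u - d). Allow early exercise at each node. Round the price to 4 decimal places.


dt = T/N = 0.020825
u = exp(sigma*sqrt(dt)) = 1.030769; d = 1/u = 0.970150
p = (exp((r-q)*dt) - d) / (u - d) = 0.495173
Discount per step: exp(-r*dt) = 0.999334
Stock lattice S(k, i) with i counting down-moves:
  k=0: S(0,0) = 46.6900
  k=1: S(1,0) = 48.1266; S(1,1) = 45.2963
  k=2: S(2,0) = 49.6074; S(2,1) = 46.6900; S(2,2) = 43.9442
  k=3: S(3,0) = 51.1337; S(3,1) = 48.1266; S(3,2) = 45.2963; S(3,3) = 42.6324
  k=4: S(4,0) = 52.7071; S(4,1) = 49.6074; S(4,2) = 46.6900; S(4,3) = 43.9442; S(4,4) = 41.3599
Terminal payoffs V(N, i) = max(K - S_T, 0):
  V(4,0) = 0.000000; V(4,1) = 0.000000; V(4,2) = 0.000000; V(4,3) = 0.935813; V(4,4) = 3.520146
Backward induction: V(k, i) = exp(-r*dt) * [p * V(k+1, i) + (1-p) * V(k+1, i+1)]; then take max(V_cont, immediate exercise) for American.
  V(3,0) = exp(-r*dt) * [p*0.000000 + (1-p)*0.000000] = 0.000000; exercise = 0.000000; V(3,0) = max -> 0.000000
  V(3,1) = exp(-r*dt) * [p*0.000000 + (1-p)*0.000000] = 0.000000; exercise = 0.000000; V(3,1) = max -> 0.000000
  V(3,2) = exp(-r*dt) * [p*0.000000 + (1-p)*0.935813] = 0.472109; exercise = 0.000000; V(3,2) = max -> 0.472109
  V(3,3) = exp(-r*dt) * [p*0.935813 + (1-p)*3.520146] = 2.238962; exercise = 2.247557; V(3,3) = max -> 2.247557
  V(2,0) = exp(-r*dt) * [p*0.000000 + (1-p)*0.000000] = 0.000000; exercise = 0.000000; V(2,0) = max -> 0.000000
  V(2,1) = exp(-r*dt) * [p*0.000000 + (1-p)*0.472109] = 0.238175; exercise = 0.000000; V(2,1) = max -> 0.238175
  V(2,2) = exp(-r*dt) * [p*0.472109 + (1-p)*2.247557] = 1.367492; exercise = 0.935813; V(2,2) = max -> 1.367492
  V(1,0) = exp(-r*dt) * [p*0.000000 + (1-p)*0.238175] = 0.120157; exercise = 0.000000; V(1,0) = max -> 0.120157
  V(1,1) = exp(-r*dt) * [p*0.238175 + (1-p)*1.367492] = 0.807746; exercise = 0.000000; V(1,1) = max -> 0.807746
  V(0,0) = exp(-r*dt) * [p*0.120157 + (1-p)*0.807746] = 0.466959; exercise = 0.000000; V(0,0) = max -> 0.466959

Answer: Price = V(0,0) = 0.4670


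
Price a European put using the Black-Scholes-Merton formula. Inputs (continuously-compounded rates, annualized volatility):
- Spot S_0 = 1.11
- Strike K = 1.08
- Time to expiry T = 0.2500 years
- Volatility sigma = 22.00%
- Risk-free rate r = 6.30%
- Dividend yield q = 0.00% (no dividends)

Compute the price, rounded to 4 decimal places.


d1 = (ln(S/K) + (r - q + 0.5*sigma^2) * T) / (sigma * sqrt(T)) = 0.44726340
d2 = d1 - sigma * sqrt(T) = 0.33726340
exp(-rT) = 0.98437338; exp(-qT) = 1.00000000
P = K * exp(-rT) * N(-d2) - S_0 * exp(-qT) * N(-d1)
N(-d1) = 0.32734244; N(-d2) = 0.36795917
P = 1.0800 * 0.98437338 * 0.36795917 - 1.1100 * 1.00000000 * 0.32734244 = 0.0278

Answer: Price = 0.0278


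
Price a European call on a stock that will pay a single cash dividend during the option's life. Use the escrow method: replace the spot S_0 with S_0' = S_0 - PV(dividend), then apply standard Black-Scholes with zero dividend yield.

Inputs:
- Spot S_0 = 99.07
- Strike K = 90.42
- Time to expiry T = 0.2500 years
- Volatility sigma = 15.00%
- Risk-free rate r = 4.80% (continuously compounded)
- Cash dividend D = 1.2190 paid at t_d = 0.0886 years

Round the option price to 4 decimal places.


Answer: Price = 8.8970

Derivation:
PV(D) = D * exp(-r * t_d) = 1.2190 * 0.99575623 = 1.21382684
S_0' = S_0 - PV(D) = 99.0700 - 1.21382684 = 97.85617316
d1 = (ln(S_0'/K) + (r + sigma^2/2)*T) / (sigma*sqrt(T)) = 1.25127731
d2 = d1 - sigma*sqrt(T) = 1.17627731
exp(-rT) = 0.98807171
N(d1) = 0.89458334; N(d2) = 0.88025796
C = S_0' * N(d1) - K * exp(-rT) * N(d2) = 97.85617316 * 0.89458334 - 90.4200 * 0.98807171 * 0.88025796 = 8.8970


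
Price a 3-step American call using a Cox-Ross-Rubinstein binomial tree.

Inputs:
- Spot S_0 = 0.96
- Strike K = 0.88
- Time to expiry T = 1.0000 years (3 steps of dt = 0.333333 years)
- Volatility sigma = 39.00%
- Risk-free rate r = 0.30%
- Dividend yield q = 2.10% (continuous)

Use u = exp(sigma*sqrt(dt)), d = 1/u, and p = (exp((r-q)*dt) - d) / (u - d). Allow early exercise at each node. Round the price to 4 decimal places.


Answer: Price = V(0,0) = 0.1839

Derivation:
dt = T/N = 0.333333
u = exp(sigma*sqrt(dt)) = 1.252531; d = 1/u = 0.798383
p = (exp((r-q)*dt) - d) / (u - d) = 0.430773
Discount per step: exp(-r*dt) = 0.999000
Stock lattice S(k, i) with i counting down-moves:
  k=0: S(0,0) = 0.9600
  k=1: S(1,0) = 1.2024; S(1,1) = 0.7664
  k=2: S(2,0) = 1.5061; S(2,1) = 0.9600; S(2,2) = 0.6119
  k=3: S(3,0) = 1.8864; S(3,1) = 1.2024; S(3,2) = 0.7664; S(3,3) = 0.4885
Terminal payoffs V(N, i) = max(S_T - K, 0):
  V(3,0) = 1.006414; V(3,1) = 0.322430; V(3,2) = 0.000000; V(3,3) = 0.000000
Backward induction: V(k, i) = exp(-r*dt) * [p * V(k+1, i) + (1-p) * V(k+1, i+1)]; then take max(V_cont, immediate exercise) for American.
  V(2,0) = exp(-r*dt) * [p*1.006414 + (1-p)*0.322430] = 0.616455; exercise = 0.626081; V(2,0) = max -> 0.626081
  V(2,1) = exp(-r*dt) * [p*0.322430 + (1-p)*0.000000] = 0.138755; exercise = 0.080000; V(2,1) = max -> 0.138755
  V(2,2) = exp(-r*dt) * [p*0.000000 + (1-p)*0.000000] = 0.000000; exercise = 0.000000; V(2,2) = max -> 0.000000
  V(1,0) = exp(-r*dt) * [p*0.626081 + (1-p)*0.138755] = 0.348334; exercise = 0.322430; V(1,0) = max -> 0.348334
  V(1,1) = exp(-r*dt) * [p*0.138755 + (1-p)*0.000000] = 0.059712; exercise = 0.000000; V(1,1) = max -> 0.059712
  V(0,0) = exp(-r*dt) * [p*0.348334 + (1-p)*0.059712] = 0.183859; exercise = 0.080000; V(0,0) = max -> 0.183859


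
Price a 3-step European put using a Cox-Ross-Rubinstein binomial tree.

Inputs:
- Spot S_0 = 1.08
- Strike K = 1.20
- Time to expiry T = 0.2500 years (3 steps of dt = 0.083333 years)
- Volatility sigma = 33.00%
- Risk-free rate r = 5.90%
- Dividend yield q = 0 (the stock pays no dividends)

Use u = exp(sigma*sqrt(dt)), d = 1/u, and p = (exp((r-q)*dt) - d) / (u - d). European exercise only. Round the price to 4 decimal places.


dt = T/N = 0.083333
u = exp(sigma*sqrt(dt)) = 1.099948; d = 1/u = 0.909134
p = (exp((r-q)*dt) - d) / (u - d) = 0.502033
Discount per step: exp(-r*dt) = 0.995095
Stock lattice S(k, i) with i counting down-moves:
  k=0: S(0,0) = 1.0800
  k=1: S(1,0) = 1.1879; S(1,1) = 0.9819
  k=2: S(2,0) = 1.3067; S(2,1) = 1.0800; S(2,2) = 0.8926
  k=3: S(3,0) = 1.4373; S(3,1) = 1.1879; S(3,2) = 0.9819; S(3,3) = 0.8115
Terminal payoffs V(N, i) = max(K - S_T, 0):
  V(3,0) = 0.000000; V(3,1) = 0.012056; V(3,2) = 0.218135; V(3,3) = 0.388465
Backward induction: V(k, i) = exp(-r*dt) * [p * V(k+1, i) + (1-p) * V(k+1, i+1)].
  V(2,0) = exp(-r*dt) * [p*0.000000 + (1-p)*0.012056] = 0.005974
  V(2,1) = exp(-r*dt) * [p*0.012056 + (1-p)*0.218135] = 0.114114
  V(2,2) = exp(-r*dt) * [p*0.218135 + (1-p)*0.388465] = 0.301468
  V(1,0) = exp(-r*dt) * [p*0.005974 + (1-p)*0.114114] = 0.059531
  V(1,1) = exp(-r*dt) * [p*0.114114 + (1-p)*0.301468] = 0.206393
  V(0,0) = exp(-r*dt) * [p*0.059531 + (1-p)*0.206393] = 0.132013

Answer: Price = V(0,0) = 0.1320


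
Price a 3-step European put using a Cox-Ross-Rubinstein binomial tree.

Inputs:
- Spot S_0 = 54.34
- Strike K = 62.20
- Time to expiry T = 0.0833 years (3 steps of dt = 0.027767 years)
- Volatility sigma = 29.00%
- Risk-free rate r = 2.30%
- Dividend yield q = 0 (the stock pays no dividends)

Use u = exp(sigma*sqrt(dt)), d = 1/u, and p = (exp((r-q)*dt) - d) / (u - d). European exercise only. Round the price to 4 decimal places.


Answer: Price = V(0,0) = 7.8155

Derivation:
dt = T/N = 0.027767
u = exp(sigma*sqrt(dt)) = 1.049510; d = 1/u = 0.952825
p = (exp((r-q)*dt) - d) / (u - d) = 0.494529
Discount per step: exp(-r*dt) = 0.999362
Stock lattice S(k, i) with i counting down-moves:
  k=0: S(0,0) = 54.3400
  k=1: S(1,0) = 57.0304; S(1,1) = 51.7765
  k=2: S(2,0) = 59.8540; S(2,1) = 54.3400; S(2,2) = 49.3340
  k=3: S(3,0) = 62.8174; S(3,1) = 57.0304; S(3,2) = 51.7765; S(3,3) = 47.0067
Terminal payoffs V(N, i) = max(K - S_T, 0):
  V(3,0) = 0.000000; V(3,1) = 5.169611; V(3,2) = 10.423471; V(3,3) = 15.193325
Backward induction: V(k, i) = exp(-r*dt) * [p * V(k+1, i) + (1-p) * V(k+1, i+1)].
  V(2,0) = exp(-r*dt) * [p*0.000000 + (1-p)*5.169611] = 2.611421
  V(2,1) = exp(-r*dt) * [p*5.169611 + (1-p)*10.423471] = 7.820290
  V(2,2) = exp(-r*dt) * [p*10.423471 + (1-p)*15.193325] = 12.826301
  V(1,0) = exp(-r*dt) * [p*2.611421 + (1-p)*7.820290] = 5.241006
  V(1,1) = exp(-r*dt) * [p*7.820290 + (1-p)*12.826301] = 10.344076
  V(0,0) = exp(-r*dt) * [p*5.241006 + (1-p)*10.344076] = 7.815468


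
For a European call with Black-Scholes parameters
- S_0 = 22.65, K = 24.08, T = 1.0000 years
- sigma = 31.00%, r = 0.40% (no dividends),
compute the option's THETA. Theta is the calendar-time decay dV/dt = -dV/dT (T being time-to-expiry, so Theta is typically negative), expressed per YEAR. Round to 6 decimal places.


d1 = -0.0295863500; d2 = -0.3395863500
phi(d1) = 0.3987677111; exp(-qT) = 1.0000000000; exp(-rT) = 0.9960079893
Theta = -S*exp(-qT)*phi(d1)*sigma/(2*sqrt(T)) - r*K*exp(-rT)*N(d2) + q*S*exp(-qT)*N(d1)
N(d1) = 0.4881984758; N(d2) = 0.3670840295; sqrt(T) = 1.0000000000
Term 1 = -22.6500 * 1.0000000000 * 0.3987677111 * 0.3100 / (2 * 1.0000000000) = -1.3999737417
Term 2 = -0.0040 * 24.0800 * 0.9960079893 * 0.3670840295 = -0.0352163861
Term 3 = 0 (no dividend yield, q = 0)
Theta = -1.3999737417 + (-0.0352163861) + (0.0000000000) = -1.435190

Answer: Theta = -1.435190


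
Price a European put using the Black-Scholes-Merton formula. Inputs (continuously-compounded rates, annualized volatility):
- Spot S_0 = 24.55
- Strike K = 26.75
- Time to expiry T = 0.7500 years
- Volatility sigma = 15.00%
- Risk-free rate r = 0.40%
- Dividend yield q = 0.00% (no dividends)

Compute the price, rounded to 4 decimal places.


Answer: Price = 2.6465

Derivation:
d1 = (ln(S/K) + (r - q + 0.5*sigma^2) * T) / (sigma * sqrt(T)) = -0.57261691
d2 = d1 - sigma * sqrt(T) = -0.70252072
exp(-rT) = 0.99700450; exp(-qT) = 1.00000000
P = K * exp(-rT) * N(-d2) - S_0 * exp(-qT) * N(-d1)
N(-d1) = 0.71654795; N(-d2) = 0.75882276
P = 26.7500 * 0.99700450 * 0.75882276 - 24.5500 * 1.00000000 * 0.71654795 = 2.6465


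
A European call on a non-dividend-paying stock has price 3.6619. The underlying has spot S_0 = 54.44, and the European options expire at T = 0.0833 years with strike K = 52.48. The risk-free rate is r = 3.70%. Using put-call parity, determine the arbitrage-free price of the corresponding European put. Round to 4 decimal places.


Put-call parity: C - P = S_0 * exp(-qT) - K * exp(-rT).
S_0 * exp(-qT) = 54.4400 * 1.00000000 = 54.44000000
K * exp(-rT) = 52.4800 * 0.99692264 = 52.31850040
P = C - S*exp(-qT) + K*exp(-rT)
P = 3.6619 - 54.44000000 + 52.31850040 = 1.5404

Answer: Put price = 1.5404


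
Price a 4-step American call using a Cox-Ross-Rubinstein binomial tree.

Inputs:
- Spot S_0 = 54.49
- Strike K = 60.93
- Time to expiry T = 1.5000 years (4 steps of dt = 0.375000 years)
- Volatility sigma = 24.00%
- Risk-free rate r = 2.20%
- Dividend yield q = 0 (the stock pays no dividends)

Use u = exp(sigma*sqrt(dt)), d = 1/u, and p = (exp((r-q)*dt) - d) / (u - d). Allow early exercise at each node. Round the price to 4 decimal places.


dt = T/N = 0.375000
u = exp(sigma*sqrt(dt)) = 1.158319; d = 1/u = 0.863320
p = (exp((r-q)*dt) - d) / (u - d) = 0.491406
Discount per step: exp(-r*dt) = 0.991784
Stock lattice S(k, i) with i counting down-moves:
  k=0: S(0,0) = 54.4900
  k=1: S(1,0) = 63.1168; S(1,1) = 47.0423
  k=2: S(2,0) = 73.1093; S(2,1) = 54.4900; S(2,2) = 40.6126
  k=3: S(3,0) = 84.6839; S(3,1) = 63.1168; S(3,2) = 47.0423; S(3,3) = 35.0617
  k=4: S(4,0) = 98.0909; S(4,1) = 73.1093; S(4,2) = 54.4900; S(4,3) = 40.6126; S(4,4) = 30.2695
Terminal payoffs V(N, i) = max(S_T - K, 0):
  V(4,0) = 37.160913; V(4,1) = 12.179328; V(4,2) = 0.000000; V(4,3) = 0.000000; V(4,4) = 0.000000
Backward induction: V(k, i) = exp(-r*dt) * [p * V(k+1, i) + (1-p) * V(k+1, i+1)]; then take max(V_cont, immediate exercise) for American.
  V(3,0) = exp(-r*dt) * [p*37.160913 + (1-p)*12.179328] = 24.254492; exercise = 23.753887; V(3,0) = max -> 24.254492
  V(3,1) = exp(-r*dt) * [p*12.179328 + (1-p)*0.000000] = 5.935817; exercise = 2.186775; V(3,1) = max -> 5.935817
  V(3,2) = exp(-r*dt) * [p*0.000000 + (1-p)*0.000000] = 0.000000; exercise = 0.000000; V(3,2) = max -> 0.000000
  V(3,3) = exp(-r*dt) * [p*0.000000 + (1-p)*0.000000] = 0.000000; exercise = 0.000000; V(3,3) = max -> 0.000000
  V(2,0) = exp(-r*dt) * [p*24.254492 + (1-p)*5.935817] = 14.814988; exercise = 12.179328; V(2,0) = max -> 14.814988
  V(2,1) = exp(-r*dt) * [p*5.935817 + (1-p)*0.000000] = 2.892928; exercise = 0.000000; V(2,1) = max -> 2.892928
  V(2,2) = exp(-r*dt) * [p*0.000000 + (1-p)*0.000000] = 0.000000; exercise = 0.000000; V(2,2) = max -> 0.000000
  V(1,0) = exp(-r*dt) * [p*14.814988 + (1-p)*2.892928] = 8.679592; exercise = 2.186775; V(1,0) = max -> 8.679592
  V(1,1) = exp(-r*dt) * [p*2.892928 + (1-p)*0.000000] = 1.409921; exercise = 0.000000; V(1,1) = max -> 1.409921
  V(0,0) = exp(-r*dt) * [p*8.679592 + (1-p)*1.409921] = 4.941344; exercise = 0.000000; V(0,0) = max -> 4.941344

Answer: Price = V(0,0) = 4.9413


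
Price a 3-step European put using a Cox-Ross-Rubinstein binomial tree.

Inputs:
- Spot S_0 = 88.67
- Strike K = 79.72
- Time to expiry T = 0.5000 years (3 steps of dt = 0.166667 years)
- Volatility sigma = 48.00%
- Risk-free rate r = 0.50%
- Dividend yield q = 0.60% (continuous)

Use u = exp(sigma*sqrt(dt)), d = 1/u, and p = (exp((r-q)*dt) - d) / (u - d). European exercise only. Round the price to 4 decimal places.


Answer: Price = V(0,0) = 7.8142

Derivation:
dt = T/N = 0.166667
u = exp(sigma*sqrt(dt)) = 1.216477; d = 1/u = 0.822046
p = (exp((r-q)*dt) - d) / (u - d) = 0.450744
Discount per step: exp(-r*dt) = 0.999167
Stock lattice S(k, i) with i counting down-moves:
  k=0: S(0,0) = 88.6700
  k=1: S(1,0) = 107.8650; S(1,1) = 72.8908
  k=2: S(2,0) = 131.2154; S(2,1) = 88.6700; S(2,2) = 59.9196
  k=3: S(3,0) = 159.6205; S(3,1) = 107.8650; S(3,2) = 72.8908; S(3,3) = 49.2566
Terminal payoffs V(N, i) = max(K - S_T, 0):
  V(3,0) = 0.000000; V(3,1) = 0.000000; V(3,2) = 6.829200; V(3,3) = 30.463365
Backward induction: V(k, i) = exp(-r*dt) * [p * V(k+1, i) + (1-p) * V(k+1, i+1)].
  V(2,0) = exp(-r*dt) * [p*0.000000 + (1-p)*0.000000] = 0.000000
  V(2,1) = exp(-r*dt) * [p*0.000000 + (1-p)*6.829200] = 3.747855
  V(2,2) = exp(-r*dt) * [p*6.829200 + (1-p)*30.463365] = 19.793908
  V(1,0) = exp(-r*dt) * [p*0.000000 + (1-p)*3.747855] = 2.056818
  V(1,1) = exp(-r*dt) * [p*3.747855 + (1-p)*19.793908] = 12.550785
  V(0,0) = exp(-r*dt) * [p*2.056818 + (1-p)*12.550785] = 7.814179


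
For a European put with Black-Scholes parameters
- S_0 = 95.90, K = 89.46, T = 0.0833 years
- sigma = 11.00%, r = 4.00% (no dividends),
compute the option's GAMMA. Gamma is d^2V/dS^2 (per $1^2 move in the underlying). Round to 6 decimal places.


Answer: Gamma = 0.009084

Derivation:
d1 = 2.3103990537; d2 = 2.2786511404
phi(d1) = 0.0276560594; exp(-qT) = 1.0000000000; exp(-rT) = 0.9966735450
Gamma = exp(-qT) * phi(d1) / (S * sigma * sqrt(T)) = 1.0000000000 * 0.0276560594 / (95.9000 * 0.1100 * 0.2886173938) = 0.009084


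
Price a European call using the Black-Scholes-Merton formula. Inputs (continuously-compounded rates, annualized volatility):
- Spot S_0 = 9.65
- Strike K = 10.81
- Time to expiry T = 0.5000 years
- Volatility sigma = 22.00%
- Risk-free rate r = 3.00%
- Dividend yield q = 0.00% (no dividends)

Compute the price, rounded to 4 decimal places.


Answer: Price = 0.2515

Derivation:
d1 = (ln(S/K) + (r - q + 0.5*sigma^2) * T) / (sigma * sqrt(T)) = -0.55548841
d2 = d1 - sigma * sqrt(T) = -0.71105190
exp(-rT) = 0.98511194; exp(-qT) = 1.00000000
C = S_0 * exp(-qT) * N(d1) - K * exp(-rT) * N(d2)
N(d1) = 0.28928032; N(d2) = 0.23852604
C = 9.6500 * 1.00000000 * 0.28928032 - 10.8100 * 0.98511194 * 0.23852604 = 0.2515


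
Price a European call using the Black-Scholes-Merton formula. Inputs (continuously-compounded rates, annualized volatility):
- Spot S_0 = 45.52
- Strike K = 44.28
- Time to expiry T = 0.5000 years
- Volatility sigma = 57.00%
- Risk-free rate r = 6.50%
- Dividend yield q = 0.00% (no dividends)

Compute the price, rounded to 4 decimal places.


Answer: Price = 8.4633

Derivation:
d1 = (ln(S/K) + (r - q + 0.5*sigma^2) * T) / (sigma * sqrt(T)) = 0.35068448
d2 = d1 - sigma * sqrt(T) = -0.05236639
exp(-rT) = 0.96802245; exp(-qT) = 1.00000000
C = S_0 * exp(-qT) * N(d1) - K * exp(-rT) * N(d2)
N(d1) = 0.63708746; N(d2) = 0.47911838
C = 45.5200 * 1.00000000 * 0.63708746 - 44.2800 * 0.96802245 * 0.47911838 = 8.4633


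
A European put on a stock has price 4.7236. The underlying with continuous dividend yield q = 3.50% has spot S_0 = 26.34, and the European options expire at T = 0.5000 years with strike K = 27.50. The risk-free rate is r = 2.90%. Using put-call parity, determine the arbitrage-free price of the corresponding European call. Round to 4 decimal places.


Answer: Call price = 3.5025

Derivation:
Put-call parity: C - P = S_0 * exp(-qT) - K * exp(-rT).
S_0 * exp(-qT) = 26.3400 * 0.98265224 = 25.88305989
K * exp(-rT) = 27.5000 * 0.98560462 = 27.10412702
C = P + S*exp(-qT) - K*exp(-rT)
C = 4.7236 + 25.88305989 - 27.10412702 = 3.5025


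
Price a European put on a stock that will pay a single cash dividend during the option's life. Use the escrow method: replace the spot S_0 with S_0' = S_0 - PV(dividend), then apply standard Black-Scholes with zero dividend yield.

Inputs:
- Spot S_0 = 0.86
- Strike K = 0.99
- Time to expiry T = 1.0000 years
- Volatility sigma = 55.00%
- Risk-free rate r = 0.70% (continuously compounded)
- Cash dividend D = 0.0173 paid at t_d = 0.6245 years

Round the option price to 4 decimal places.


PV(D) = D * exp(-r * t_d) = 0.0173 * 0.99563804 = 0.01722454
S_0' = S_0 - PV(D) = 0.8600 - 0.01722454 = 0.84277546
d1 = (ln(S_0'/K) + (r + sigma^2/2)*T) / (sigma*sqrt(T)) = -0.00500796
d2 = d1 - sigma*sqrt(T) = -0.55500796
exp(-rT) = 0.99302444
N(-d1) = 0.50199788; N(-d2) = 0.71055539
P = K * exp(-rT) * N(-d2) - S_0' * N(-d1) = 0.9900 * 0.99302444 * 0.71055539 - 0.84277546 * 0.50199788 = 0.2755

Answer: Price = 0.2755


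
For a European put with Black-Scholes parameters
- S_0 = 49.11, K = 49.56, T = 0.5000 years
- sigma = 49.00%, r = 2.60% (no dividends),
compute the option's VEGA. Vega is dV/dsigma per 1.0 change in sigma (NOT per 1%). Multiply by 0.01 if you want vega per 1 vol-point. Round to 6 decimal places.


d1 = 0.1844354505; d2 = -0.1620468723
phi(d1) = 0.3922143604; exp(-qT) = 1.0000000000; exp(-rT) = 0.9870841350
Vega = S * exp(-qT) * phi(d1) * sqrt(T) = 49.1100 * 1.0000000000 * 0.3922143604 * 0.7071067812 = 13.620041

Answer: Vega = 13.620041


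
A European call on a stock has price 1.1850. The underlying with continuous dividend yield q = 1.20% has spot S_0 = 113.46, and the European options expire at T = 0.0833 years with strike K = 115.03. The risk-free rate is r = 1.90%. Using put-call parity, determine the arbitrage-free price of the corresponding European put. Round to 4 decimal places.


Answer: Put price = 2.6864

Derivation:
Put-call parity: C - P = S_0 * exp(-qT) - K * exp(-rT).
S_0 * exp(-qT) = 113.4600 * 0.99900090 = 113.34664205
K * exp(-rT) = 115.0300 * 0.99841855 = 114.84808601
P = C - S*exp(-qT) + K*exp(-rT)
P = 1.1850 - 113.34664205 + 114.84808601 = 2.6864


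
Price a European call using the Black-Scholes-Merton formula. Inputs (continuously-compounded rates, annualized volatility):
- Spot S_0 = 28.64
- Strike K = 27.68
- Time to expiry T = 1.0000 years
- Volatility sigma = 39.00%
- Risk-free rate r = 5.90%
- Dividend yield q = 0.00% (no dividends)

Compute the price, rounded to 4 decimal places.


Answer: Price = 5.6224

Derivation:
d1 = (ln(S/K) + (r - q + 0.5*sigma^2) * T) / (sigma * sqrt(T)) = 0.43370311
d2 = d1 - sigma * sqrt(T) = 0.04370311
exp(-rT) = 0.94270677; exp(-qT) = 1.00000000
C = S_0 * exp(-qT) * N(d1) - K * exp(-rT) * N(d2)
N(d1) = 0.66774797; N(d2) = 0.51742947
C = 28.6400 * 1.00000000 * 0.66774797 - 27.6800 * 0.94270677 * 0.51742947 = 5.6224


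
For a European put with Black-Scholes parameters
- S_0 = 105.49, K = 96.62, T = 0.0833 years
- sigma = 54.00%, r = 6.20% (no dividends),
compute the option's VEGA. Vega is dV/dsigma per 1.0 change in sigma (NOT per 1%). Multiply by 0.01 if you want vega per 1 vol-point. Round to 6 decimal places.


d1 = 0.6746092644; d2 = 0.5187558717
phi(d1) = 0.3177509551; exp(-qT) = 1.0000000000; exp(-rT) = 0.9948487136
Vega = S * exp(-qT) * phi(d1) * sqrt(T) = 105.4900 * 1.0000000000 * 0.3177509551 * 0.2886173938 = 9.674325

Answer: Vega = 9.674325


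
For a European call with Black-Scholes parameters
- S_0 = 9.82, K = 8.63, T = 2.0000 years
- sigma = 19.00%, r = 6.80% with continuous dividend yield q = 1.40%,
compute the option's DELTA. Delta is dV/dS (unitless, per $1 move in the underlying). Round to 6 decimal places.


d1 = 1.0170302590; d2 = 0.7483296822
phi(d1) = 0.2378502971; exp(-qT) = 0.9723883668; exp(-rT) = 0.8728426325
N(d1) = 0.8454304825
Delta = exp(-qT) * N(d1) = 0.9723883668 * 0.8454304825 = 0.822087

Answer: Delta = 0.822087


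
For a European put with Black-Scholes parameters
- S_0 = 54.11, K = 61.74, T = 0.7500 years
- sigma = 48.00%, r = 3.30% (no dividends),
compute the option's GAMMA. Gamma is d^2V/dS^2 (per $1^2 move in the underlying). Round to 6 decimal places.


d1 = -0.0499480330; d2 = -0.4656402268
phi(d1) = 0.3984449489; exp(-qT) = 1.0000000000; exp(-rT) = 0.9755537700
Gamma = exp(-qT) * phi(d1) / (S * sigma * sqrt(T)) = 1.0000000000 * 0.3984449489 / (54.1100 * 0.4800 * 0.8660254038) = 0.017714

Answer: Gamma = 0.017714


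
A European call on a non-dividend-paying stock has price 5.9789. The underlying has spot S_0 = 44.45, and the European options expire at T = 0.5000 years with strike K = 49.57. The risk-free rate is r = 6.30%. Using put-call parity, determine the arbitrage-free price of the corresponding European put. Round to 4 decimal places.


Put-call parity: C - P = S_0 * exp(-qT) - K * exp(-rT).
S_0 * exp(-qT) = 44.4500 * 1.00000000 = 44.45000000
K * exp(-rT) = 49.5700 * 0.96899096 = 48.03288171
P = C - S*exp(-qT) + K*exp(-rT)
P = 5.9789 - 44.45000000 + 48.03288171 = 9.5618

Answer: Put price = 9.5618


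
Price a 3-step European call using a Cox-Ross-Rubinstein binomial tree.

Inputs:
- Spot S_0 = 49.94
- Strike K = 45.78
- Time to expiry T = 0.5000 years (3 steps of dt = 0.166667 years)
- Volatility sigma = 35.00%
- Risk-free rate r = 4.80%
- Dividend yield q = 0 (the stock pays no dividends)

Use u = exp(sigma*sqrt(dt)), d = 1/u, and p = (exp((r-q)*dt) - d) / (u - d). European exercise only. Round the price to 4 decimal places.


Answer: Price = V(0,0) = 7.8631

Derivation:
dt = T/N = 0.166667
u = exp(sigma*sqrt(dt)) = 1.153599; d = 1/u = 0.866852
p = (exp((r-q)*dt) - d) / (u - d) = 0.492350
Discount per step: exp(-r*dt) = 0.992032
Stock lattice S(k, i) with i counting down-moves:
  k=0: S(0,0) = 49.9400
  k=1: S(1,0) = 57.6108; S(1,1) = 43.2906
  k=2: S(2,0) = 66.4597; S(2,1) = 49.9400; S(2,2) = 37.5265
  k=3: S(3,0) = 76.6679; S(3,1) = 57.6108; S(3,2) = 43.2906; S(3,3) = 32.5300
Terminal payoffs V(N, i) = max(S_T - K, 0):
  V(3,0) = 30.887891; V(3,1) = 11.830750; V(3,2) = 0.000000; V(3,3) = 0.000000
Backward induction: V(k, i) = exp(-r*dt) * [p * V(k+1, i) + (1-p) * V(k+1, i+1)].
  V(2,0) = exp(-r*dt) * [p*30.887891 + (1-p)*11.830750] = 21.044501
  V(2,1) = exp(-r*dt) * [p*11.830750 + (1-p)*0.000000] = 5.778456
  V(2,2) = exp(-r*dt) * [p*0.000000 + (1-p)*0.000000] = 0.000000
  V(1,0) = exp(-r*dt) * [p*21.044501 + (1-p)*5.778456] = 13.188760
  V(1,1) = exp(-r*dt) * [p*5.778456 + (1-p)*0.000000] = 2.822353
  V(0,0) = exp(-r*dt) * [p*13.188760 + (1-p)*2.822353] = 7.863096


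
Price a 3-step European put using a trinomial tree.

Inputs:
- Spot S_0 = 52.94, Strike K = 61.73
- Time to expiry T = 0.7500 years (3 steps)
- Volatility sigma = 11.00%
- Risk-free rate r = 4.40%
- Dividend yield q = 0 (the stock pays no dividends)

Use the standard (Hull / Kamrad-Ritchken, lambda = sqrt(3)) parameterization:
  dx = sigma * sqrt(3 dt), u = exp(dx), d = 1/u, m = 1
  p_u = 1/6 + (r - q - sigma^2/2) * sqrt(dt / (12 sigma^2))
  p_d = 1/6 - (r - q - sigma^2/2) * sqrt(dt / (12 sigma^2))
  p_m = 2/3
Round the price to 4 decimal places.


Answer: Price = V(0,0) = 7.0893

Derivation:
dt = T/N = 0.250000; dx = sigma*sqrt(3*dt) = 0.095263
u = exp(dx) = 1.099948; d = 1/u = 0.909134
p_u = 0.216463, p_m = 0.666667, p_d = 0.116870
Discount per step: exp(-r*dt) = 0.989060
Stock lattice S(k, j) with j the centered position index:
  k=0: S(0,+0) = 52.9400
  k=1: S(1,-1) = 48.1296; S(1,+0) = 52.9400; S(1,+1) = 58.2312
  k=2: S(2,-2) = 43.7562; S(2,-1) = 48.1296; S(2,+0) = 52.9400; S(2,+1) = 58.2312; S(2,+2) = 64.0513
  k=3: S(3,-3) = 39.7803; S(3,-2) = 43.7562; S(3,-1) = 48.1296; S(3,+0) = 52.9400; S(3,+1) = 58.2312; S(3,+2) = 64.0513; S(3,+3) = 70.4531
Terminal payoffs V(N, j) = max(K - S_T, 0):
  V(3,-3) = 21.949740; V(3,-2) = 17.973787; V(3,-1) = 13.600447; V(3,+0) = 8.790000; V(3,+1) = 3.498759; V(3,+2) = 0.000000; V(3,+3) = 0.000000
Backward induction: V(k, j) = exp(-r*dt) * [p_u * V(k+1, j+1) + p_m * V(k+1, j) + p_d * V(k+1, j-1)]
  V(2,-2) = exp(-r*dt) * [p_u*13.600447 + p_m*17.973787 + p_d*21.949740] = 17.300435
  V(2,-1) = exp(-r*dt) * [p_u*8.790000 + p_m*13.600447 + p_d*17.973787] = 12.927290
  V(2,+0) = exp(-r*dt) * [p_u*3.498759 + p_m*8.790000 + p_d*13.600447] = 8.117059
  V(2,+1) = exp(-r*dt) * [p_u*0.000000 + p_m*3.498759 + p_d*8.790000] = 3.323040
  V(2,+2) = exp(-r*dt) * [p_u*0.000000 + p_m*0.000000 + p_d*3.498759] = 0.404427
  V(1,-1) = exp(-r*dt) * [p_u*8.117059 + p_m*12.927290 + p_d*17.300435] = 12.261522
  V(1,+0) = exp(-r*dt) * [p_u*3.323040 + p_m*8.117059 + p_d*12.927290] = 7.557907
  V(1,+1) = exp(-r*dt) * [p_u*0.404427 + p_m*3.323040 + p_d*8.117059] = 3.215975
  V(0,+0) = exp(-r*dt) * [p_u*3.215975 + p_m*7.557907 + p_d*12.261522] = 7.089338


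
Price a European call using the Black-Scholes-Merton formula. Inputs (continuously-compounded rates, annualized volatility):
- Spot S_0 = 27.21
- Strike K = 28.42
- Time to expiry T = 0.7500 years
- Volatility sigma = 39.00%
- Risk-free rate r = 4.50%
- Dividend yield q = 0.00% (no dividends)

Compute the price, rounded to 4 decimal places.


Answer: Price = 3.5350

Derivation:
d1 = (ln(S/K) + (r - q + 0.5*sigma^2) * T) / (sigma * sqrt(T)) = 0.13998207
d2 = d1 - sigma * sqrt(T) = -0.19776784
exp(-rT) = 0.96681318; exp(-qT) = 1.00000000
C = S_0 * exp(-qT) * N(d1) - K * exp(-rT) * N(d2)
N(d1) = 0.55566292; N(d2) = 0.42161335
C = 27.2100 * 1.00000000 * 0.55566292 - 28.4200 * 0.96681318 * 0.42161335 = 3.5350
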